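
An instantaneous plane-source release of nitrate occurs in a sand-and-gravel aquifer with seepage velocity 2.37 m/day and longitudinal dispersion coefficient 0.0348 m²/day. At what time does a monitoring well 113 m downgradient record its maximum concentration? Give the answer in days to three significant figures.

47.7 days

For the 1D instantaneous-source solution, setting ∂C/∂t = 0 at fixed x gives v²t² + 2Dt − x² = 0, so t = (√(D² + v²x²) − D)/v².
√(D² + v²x²) = √(0.0348² + 2.37² × 113²) = 267.8; v² = 5.6169.
t = (267.8 − 0.0348)/5.6169 = 47.7 days (vs. the pure-advection estimate x/v = 47.7 d).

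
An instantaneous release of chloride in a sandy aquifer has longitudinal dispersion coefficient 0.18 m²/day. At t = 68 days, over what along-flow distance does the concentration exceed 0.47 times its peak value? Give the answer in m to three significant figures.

12.2 m

The plume is Gaussian with σ = √(2Dt) = √(2 × 0.18 × 68) = 4.948 m.
C/C_peak = exp(−Δx²/(2σ²)) = 0.47 ⇒ Δx = σ·√(−2 ln 0.47) = 4.948 × 1.229 = 6.081 m.
Width = 2Δx = 12.2 m.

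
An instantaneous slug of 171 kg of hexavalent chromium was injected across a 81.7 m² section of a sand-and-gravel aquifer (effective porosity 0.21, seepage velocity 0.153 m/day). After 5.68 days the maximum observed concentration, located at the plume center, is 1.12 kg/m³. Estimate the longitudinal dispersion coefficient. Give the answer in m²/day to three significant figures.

1.11 m²/day

At the plume center C_max = M/(n_e·A·√(4πDt)), so D = M²/(4πt·(n_e·A·C_max)²).
n_e·A·C_max = 0.21 × 81.7 × 1.12 = 19.22 kg/m.
D = 171²/(4π × 5.68 × 19.22²) = 1.11 m²/day.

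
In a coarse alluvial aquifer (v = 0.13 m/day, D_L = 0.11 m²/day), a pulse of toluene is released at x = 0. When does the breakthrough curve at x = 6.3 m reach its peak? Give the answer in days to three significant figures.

For the 1D instantaneous-source solution, setting ∂C/∂t = 0 at fixed x gives v²t² + 2Dt − x² = 0, so t = (√(D² + v²x²) − D)/v².
√(D² + v²x²) = √(0.11² + 0.13² × 6.3²) = 0.8264; v² = 0.0169.
t = (0.8264 − 0.11)/0.0169 = 42.4 days (vs. the pure-advection estimate x/v = 48.5 d).

42.4 days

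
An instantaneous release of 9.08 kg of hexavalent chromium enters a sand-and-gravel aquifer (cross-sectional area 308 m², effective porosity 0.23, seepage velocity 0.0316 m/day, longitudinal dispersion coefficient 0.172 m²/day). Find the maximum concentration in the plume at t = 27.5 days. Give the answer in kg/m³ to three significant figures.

0.0166 kg/m³

The peak of an instantaneous 1D plume sits at x = vt; there the Gaussian factor is 1 and C_max = M/(n_e·A·√(4πDt)), where n_e·A is the pore area the mass is dissolved in.
√(4πDt) = √(4π × 0.172 × 27.5) = 7.710 m, so C_max = 9.08/(0.23 × 308 × 7.710) = 0.0166 kg/m³.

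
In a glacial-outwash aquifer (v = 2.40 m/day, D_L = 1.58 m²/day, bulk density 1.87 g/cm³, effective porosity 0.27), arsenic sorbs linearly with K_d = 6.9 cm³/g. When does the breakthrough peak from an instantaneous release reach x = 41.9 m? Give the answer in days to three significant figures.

Retardation factor R = 1 + ρ_b·K_d/n = 1 + 1.87 × 6.9/0.27 = 48.79.
Sorption retards both mechanisms: v_R = v/R = 0.04919 m/day, D_R = D/R = 0.03238 m²/day.
Peak time from v_R²t² + 2D_R t − x² = 0: t = (√(D_R² + v_R²x²) − D_R)/v_R².
√(D_R² + v_R²x²) = √(0.03238² + 0.04919² × 41.9²) = 2.061; v_R² = 0.002420.
t = (2.061 − 0.03238)/0.002420 = 838 days.

838 days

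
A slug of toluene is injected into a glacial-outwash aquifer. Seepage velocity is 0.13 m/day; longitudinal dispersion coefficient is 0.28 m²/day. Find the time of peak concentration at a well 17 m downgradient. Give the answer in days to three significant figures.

115 days

For the 1D instantaneous-source solution, setting ∂C/∂t = 0 at fixed x gives v²t² + 2Dt − x² = 0, so t = (√(D² + v²x²) − D)/v².
√(D² + v²x²) = √(0.28² + 0.13² × 17²) = 2.228; v² = 0.0169.
t = (2.228 − 0.28)/0.0169 = 115 days (vs. the pure-advection estimate x/v = 131 d).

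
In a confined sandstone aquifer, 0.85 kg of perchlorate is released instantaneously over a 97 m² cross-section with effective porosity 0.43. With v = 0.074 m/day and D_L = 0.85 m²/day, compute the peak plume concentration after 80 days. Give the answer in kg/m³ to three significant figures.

The peak of an instantaneous 1D plume sits at x = vt; there the Gaussian factor is 1 and C_max = M/(n_e·A·√(4πDt)), where n_e·A is the pore area the mass is dissolved in.
√(4πDt) = √(4π × 0.85 × 80) = 29.23 m, so C_max = 0.85/(0.43 × 97 × 29.23) = 0.000697 kg/m³.

0.000697 kg/m³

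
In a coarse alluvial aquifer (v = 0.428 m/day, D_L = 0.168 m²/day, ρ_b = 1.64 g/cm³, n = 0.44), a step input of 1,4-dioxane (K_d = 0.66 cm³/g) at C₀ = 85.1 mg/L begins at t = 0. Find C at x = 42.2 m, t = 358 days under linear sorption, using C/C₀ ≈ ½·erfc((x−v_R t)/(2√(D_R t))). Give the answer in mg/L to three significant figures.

Retardation factor R = 1 + ρ_b·K_d/n = 1 + 1.64 × 0.66/0.44 = 3.460.
Sorption retards both mechanisms: v_R = v/R = 0.1237 m/day, D_R = D/R = 0.04855 m²/day.
v_R·t = 0.1237 × 358 = 44.2846 m; 2√(D_R t) = 8.338 m; argument = (42.2 − 44.2846)/8.338 = -0.2500.
C = C₀ × ½·erfc(-0.2500) = 85.1 × 0.6382 = 54.3 mg/L.

54.3 mg/L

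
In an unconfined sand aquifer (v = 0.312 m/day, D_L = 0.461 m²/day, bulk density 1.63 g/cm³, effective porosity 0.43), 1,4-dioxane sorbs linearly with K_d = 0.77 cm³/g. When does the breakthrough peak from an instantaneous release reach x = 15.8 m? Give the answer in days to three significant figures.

Retardation factor R = 1 + ρ_b·K_d/n = 1 + 1.63 × 0.77/0.43 = 3.919.
Sorption retards both mechanisms: v_R = v/R = 0.07961 m/day, D_R = D/R = 0.1176 m²/day.
Peak time from v_R²t² + 2D_R t − x² = 0: t = (√(D_R² + v_R²x²) − D_R)/v_R².
√(D_R² + v_R²x²) = √(0.1176² + 0.07961² × 15.8²) = 1.263; v_R² = 0.006338.
t = (1.263 − 0.1176)/0.006338 = 181 days.

181 days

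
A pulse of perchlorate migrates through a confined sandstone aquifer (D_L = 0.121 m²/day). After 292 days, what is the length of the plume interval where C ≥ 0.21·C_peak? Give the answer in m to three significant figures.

29.7 m

The plume is Gaussian with σ = √(2Dt) = √(2 × 0.121 × 292) = 8.406 m.
C/C_peak = exp(−Δx²/(2σ²)) = 0.21 ⇒ Δx = σ·√(−2 ln 0.21) = 8.406 × 1.767 = 14.85 m.
Width = 2Δx = 29.7 m.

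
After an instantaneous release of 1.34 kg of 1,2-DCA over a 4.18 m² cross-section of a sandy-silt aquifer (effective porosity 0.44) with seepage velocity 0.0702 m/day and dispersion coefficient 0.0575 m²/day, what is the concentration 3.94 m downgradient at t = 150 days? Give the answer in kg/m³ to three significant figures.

For an instantaneous plane source, C(x,t) = M/(n_e·A·√(4πDt)) · exp(−(x−vt)²/(4Dt)), with n_e·A the pore (flow) area.
Plume center vt = 0.0702 × 150 = 10.53 m, so the well at 3.94 m is 6.59 m upgradient of the peak.
√(4πDt) = 10.41 m, giving peak height M/(n_e·A·√(4πDt)) = 1.34/(0.44 × 4.18 × 10.41) = 0.06999 kg/m³.
(x−vt)²/(4Dt) = (-6.59)²/(4 × 0.0575 × 150) = 1.259; exp(−1.259) = 0.2839.
C = 0.06999 × 0.2839 = 0.0199 kg/m³.

0.0199 kg/m³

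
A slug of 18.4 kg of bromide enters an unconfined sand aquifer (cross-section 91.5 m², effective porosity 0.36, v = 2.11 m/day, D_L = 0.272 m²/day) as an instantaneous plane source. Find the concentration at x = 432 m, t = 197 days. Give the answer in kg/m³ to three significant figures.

0.00620 kg/m³

For an instantaneous plane source, C(x,t) = M/(n_e·A·√(4πDt)) · exp(−(x−vt)²/(4Dt)), with n_e·A the pore (flow) area.
Plume center vt = 2.11 × 197 = 415.67 m, so the well at 432 m is 16.33 m downgradient of the peak.
√(4πDt) = 25.95 m, giving peak height M/(n_e·A·√(4πDt)) = 18.4/(0.36 × 91.5 × 25.95) = 0.02153 kg/m³.
(x−vt)²/(4Dt) = (16.33)²/(4 × 0.272 × 197) = 1.244; exp(−1.244) = 0.2882.
C = 0.02153 × 0.2882 = 0.00620 kg/m³.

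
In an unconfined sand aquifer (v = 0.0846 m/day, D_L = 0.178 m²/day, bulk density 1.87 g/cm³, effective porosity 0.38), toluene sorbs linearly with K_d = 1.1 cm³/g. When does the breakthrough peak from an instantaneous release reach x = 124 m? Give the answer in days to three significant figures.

9240 days

Retardation factor R = 1 + ρ_b·K_d/n = 1 + 1.87 × 1.1/0.38 = 6.413.
Sorption retards both mechanisms: v_R = v/R = 0.01319 m/day, D_R = D/R = 0.02776 m²/day.
Peak time from v_R²t² + 2D_R t − x² = 0: t = (√(D_R² + v_R²x²) − D_R)/v_R².
√(D_R² + v_R²x²) = √(0.02776² + 0.01319² × 124²) = 1.636; v_R² = 0.0001740.
t = (1.636 − 0.02776)/0.0001740 = 9240 days.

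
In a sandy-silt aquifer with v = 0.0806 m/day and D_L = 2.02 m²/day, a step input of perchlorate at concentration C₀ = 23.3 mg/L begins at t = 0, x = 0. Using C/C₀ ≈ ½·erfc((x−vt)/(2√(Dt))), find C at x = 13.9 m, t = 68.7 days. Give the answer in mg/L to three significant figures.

For a continuous step input, C/C₀ ≈ ½·erfc((x−vt)/(2√(Dt))).
vt = 0.0806 × 68.7 = 5.53722 m and 2√(Dt) = 2√(2.02 × 68.7) = 23.56 m.
Argument (x−vt)/(2√(Dt)) = (13.9 − 5.53722)/23.56 = 0.3550; ½·erfc(0.3550) = 0.3078.
C = 23.3 × 0.3078 = 7.17 mg/L.

7.17 mg/L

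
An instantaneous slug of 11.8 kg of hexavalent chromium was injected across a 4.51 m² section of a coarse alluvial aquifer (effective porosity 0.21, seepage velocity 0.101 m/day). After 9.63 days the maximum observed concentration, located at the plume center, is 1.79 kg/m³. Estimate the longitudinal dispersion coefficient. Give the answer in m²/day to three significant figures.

0.400 m²/day

At the plume center C_max = M/(n_e·A·√(4πDt)), so D = M²/(4πt·(n_e·A·C_max)²).
n_e·A·C_max = 0.21 × 4.51 × 1.79 = 1.695 kg/m.
D = 11.8²/(4π × 9.63 × 1.695²) = 0.400 m²/day.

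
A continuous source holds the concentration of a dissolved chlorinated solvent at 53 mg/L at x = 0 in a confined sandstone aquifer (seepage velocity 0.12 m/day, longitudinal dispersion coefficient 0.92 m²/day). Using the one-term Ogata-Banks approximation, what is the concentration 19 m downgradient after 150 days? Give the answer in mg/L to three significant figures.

For a continuous step input, C/C₀ ≈ ½·erfc((x−vt)/(2√(Dt))).
vt = 0.12 × 150 = 18 m and 2√(Dt) = 2√(0.92 × 150) = 23.49 m.
Argument (x−vt)/(2√(Dt)) = (19 − 18)/23.49 = 0.04257; ½·erfc(0.04257) = 0.4760.
C = 53 × 0.4760 = 25.2 mg/L.

25.2 mg/L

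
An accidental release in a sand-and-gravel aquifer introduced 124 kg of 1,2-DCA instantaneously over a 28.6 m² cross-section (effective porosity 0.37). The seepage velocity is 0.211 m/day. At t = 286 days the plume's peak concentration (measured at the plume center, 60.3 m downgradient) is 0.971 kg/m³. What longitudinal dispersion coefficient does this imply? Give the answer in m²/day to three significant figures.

0.0405 m²/day

At the plume center C_max = M/(n_e·A·√(4πDt)), so D = M²/(4πt·(n_e·A·C_max)²).
n_e·A·C_max = 0.37 × 28.6 × 0.971 = 10.28 kg/m.
D = 124²/(4π × 286 × 10.28²) = 0.0405 m²/day.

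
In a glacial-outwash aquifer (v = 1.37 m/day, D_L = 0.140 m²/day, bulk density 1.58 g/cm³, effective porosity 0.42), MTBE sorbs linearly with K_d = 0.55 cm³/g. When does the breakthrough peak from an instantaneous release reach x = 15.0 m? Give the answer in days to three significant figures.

33.4 days

Retardation factor R = 1 + ρ_b·K_d/n = 1 + 1.58 × 0.55/0.42 = 3.069.
Sorption retards both mechanisms: v_R = v/R = 0.4464 m/day, D_R = D/R = 0.04562 m²/day.
Peak time from v_R²t² + 2D_R t − x² = 0: t = (√(D_R² + v_R²x²) − D_R)/v_R².
√(D_R² + v_R²x²) = √(0.04562² + 0.4464² × 15.0²) = 6.696; v_R² = 0.1993.
t = (6.696 − 0.04562)/0.1993 = 33.4 days.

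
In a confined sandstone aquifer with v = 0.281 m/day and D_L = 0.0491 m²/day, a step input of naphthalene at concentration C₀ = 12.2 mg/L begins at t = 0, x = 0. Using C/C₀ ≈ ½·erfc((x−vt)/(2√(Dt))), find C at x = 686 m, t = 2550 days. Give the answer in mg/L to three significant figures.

For a continuous step input, C/C₀ ≈ ½·erfc((x−vt)/(2√(Dt))).
vt = 0.281 × 2550 = 716.55 m and 2√(Dt) = 2√(0.0491 × 2550) = 22.38 m.
Argument (x−vt)/(2√(Dt)) = (686 − 716.55)/22.38 = -1.365; ½·erfc(-1.365) = 0.9732.
C = 12.2 × 0.9732 = 11.9 mg/L.

11.9 mg/L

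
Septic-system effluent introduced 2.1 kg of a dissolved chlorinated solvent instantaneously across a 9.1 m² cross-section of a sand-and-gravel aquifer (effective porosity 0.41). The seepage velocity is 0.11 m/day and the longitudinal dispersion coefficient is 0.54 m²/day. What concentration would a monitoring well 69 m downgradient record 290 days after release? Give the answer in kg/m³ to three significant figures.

0.00141 kg/m³

For an instantaneous plane source, C(x,t) = M/(n_e·A·√(4πDt)) · exp(−(x−vt)²/(4Dt)), with n_e·A the pore (flow) area.
Plume center vt = 0.11 × 290 = 31.9 m, so the well at 69 m is 37.1 m downgradient of the peak.
√(4πDt) = 44.36 m, giving peak height M/(n_e·A·√(4πDt)) = 2.1/(0.41 × 9.1 × 44.36) = 0.01269 kg/m³.
(x−vt)²/(4Dt) = (37.1)²/(4 × 0.54 × 290) = 2.197; exp(−2.197) = 0.1111.
C = 0.01269 × 0.1111 = 0.00141 kg/m³.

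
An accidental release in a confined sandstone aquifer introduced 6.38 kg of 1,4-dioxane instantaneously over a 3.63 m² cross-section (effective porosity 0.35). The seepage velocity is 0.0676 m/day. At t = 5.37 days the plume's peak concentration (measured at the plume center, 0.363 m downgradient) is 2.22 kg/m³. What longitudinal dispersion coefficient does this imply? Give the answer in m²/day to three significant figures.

0.0758 m²/day

At the plume center C_max = M/(n_e·A·√(4πDt)), so D = M²/(4πt·(n_e·A·C_max)²).
n_e·A·C_max = 0.35 × 3.63 × 2.22 = 2.821 kg/m.
D = 6.38²/(4π × 5.37 × 2.821²) = 0.0758 m²/day.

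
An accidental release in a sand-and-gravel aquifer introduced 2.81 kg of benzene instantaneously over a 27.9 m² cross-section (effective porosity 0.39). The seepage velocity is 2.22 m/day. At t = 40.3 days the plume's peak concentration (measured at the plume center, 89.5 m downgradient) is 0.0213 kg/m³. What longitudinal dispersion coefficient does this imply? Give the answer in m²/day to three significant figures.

At the plume center C_max = M/(n_e·A·√(4πDt)), so D = M²/(4πt·(n_e·A·C_max)²).
n_e·A·C_max = 0.39 × 27.9 × 0.0213 = 0.2318 kg/m.
D = 2.81²/(4π × 40.3 × 0.2318²) = 0.290 m²/day.

0.290 m²/day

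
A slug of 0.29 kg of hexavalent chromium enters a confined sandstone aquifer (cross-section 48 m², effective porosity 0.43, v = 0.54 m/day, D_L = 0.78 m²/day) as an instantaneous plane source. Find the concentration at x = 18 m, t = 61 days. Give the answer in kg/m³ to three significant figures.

For an instantaneous plane source, C(x,t) = M/(n_e·A·√(4πDt)) · exp(−(x−vt)²/(4Dt)), with n_e·A the pore (flow) area.
Plume center vt = 0.54 × 61 = 32.94 m, so the well at 18 m is 14.94 m upgradient of the peak.
√(4πDt) = 24.45 m, giving peak height M/(n_e·A·√(4πDt)) = 0.29/(0.43 × 48 × 24.45) = 0.0005747 kg/m³.
(x−vt)²/(4Dt) = (-14.94)²/(4 × 0.78 × 61) = 1.173; exp(−1.173) = 0.3094.
C = 0.0005747 × 0.3094 = 0.000178 kg/m³.

0.000178 kg/m³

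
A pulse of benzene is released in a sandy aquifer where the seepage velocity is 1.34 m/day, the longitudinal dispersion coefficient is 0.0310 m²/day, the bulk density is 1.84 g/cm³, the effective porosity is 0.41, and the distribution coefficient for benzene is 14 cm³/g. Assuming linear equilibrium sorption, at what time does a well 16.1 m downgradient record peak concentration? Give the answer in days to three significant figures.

766 days

Retardation factor R = 1 + ρ_b·K_d/n = 1 + 1.84 × 14/0.41 = 63.83.
Sorption retards both mechanisms: v_R = v/R = 0.02099 m/day, D_R = D/R = 0.0004857 m²/day.
Peak time from v_R²t² + 2D_R t − x² = 0: t = (√(D_R² + v_R²x²) − D_R)/v_R².
√(D_R² + v_R²x²) = √(0.0004857² + 0.02099² × 16.1²) = 0.3379; v_R² = 0.0004406.
t = (0.3379 − 0.0004857)/0.0004406 = 766 days.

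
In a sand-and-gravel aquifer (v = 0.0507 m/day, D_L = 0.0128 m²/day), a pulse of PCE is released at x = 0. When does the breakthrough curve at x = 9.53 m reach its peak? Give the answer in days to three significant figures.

For the 1D instantaneous-source solution, setting ∂C/∂t = 0 at fixed x gives v²t² + 2Dt − x² = 0, so t = (√(D² + v²x²) − D)/v².
√(D² + v²x²) = √(0.0128² + 0.0507² × 9.53²) = 0.4833; v² = 0.00257049.
t = (0.4833 − 0.0128)/0.00257049 = 183 days (vs. the pure-advection estimate x/v = 188 d).

183 days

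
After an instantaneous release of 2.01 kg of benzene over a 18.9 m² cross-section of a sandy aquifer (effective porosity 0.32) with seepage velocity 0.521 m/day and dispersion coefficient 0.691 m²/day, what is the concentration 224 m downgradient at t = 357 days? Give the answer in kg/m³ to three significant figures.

0.00138 kg/m³

For an instantaneous plane source, C(x,t) = M/(n_e·A·√(4πDt)) · exp(−(x−vt)²/(4Dt)), with n_e·A the pore (flow) area.
Plume center vt = 0.521 × 357 = 185.997 m, so the well at 224 m is 38.003 m downgradient of the peak.
√(4πDt) = 55.68 m, giving peak height M/(n_e·A·√(4πDt)) = 2.01/(0.32 × 18.9 × 55.68) = 0.005969 kg/m³.
(x−vt)²/(4Dt) = (38.003)²/(4 × 0.691 × 357) = 1.464; exp(−1.464) = 0.2313.
C = 0.005969 × 0.2313 = 0.00138 kg/m³.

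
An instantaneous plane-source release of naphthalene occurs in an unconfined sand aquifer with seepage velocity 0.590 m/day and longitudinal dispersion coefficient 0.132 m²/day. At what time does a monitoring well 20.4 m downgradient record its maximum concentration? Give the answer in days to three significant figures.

For the 1D instantaneous-source solution, setting ∂C/∂t = 0 at fixed x gives v²t² + 2Dt − x² = 0, so t = (√(D² + v²x²) − D)/v².
√(D² + v²x²) = √(0.132² + 0.590² × 20.4²) = 12.04; v² = 0.3481.
t = (12.04 − 0.132)/0.3481 = 34.2 days (vs. the pure-advection estimate x/v = 34.6 d).

34.2 days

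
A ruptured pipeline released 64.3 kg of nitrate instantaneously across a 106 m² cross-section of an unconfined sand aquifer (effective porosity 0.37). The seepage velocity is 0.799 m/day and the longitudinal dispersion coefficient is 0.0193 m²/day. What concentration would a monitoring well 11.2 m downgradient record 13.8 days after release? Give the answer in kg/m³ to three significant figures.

For an instantaneous plane source, C(x,t) = M/(n_e·A·√(4πDt)) · exp(−(x−vt)²/(4Dt)), with n_e·A the pore (flow) area.
Plume center vt = 0.799 × 13.8 = 11.0262 m, so the well at 11.2 m is 0.1738 m downgradient of the peak.
√(4πDt) = 1.829 m, giving peak height M/(n_e·A·√(4πDt)) = 64.3/(0.37 × 106 × 1.829) = 0.8964 kg/m³.
(x−vt)²/(4Dt) = (0.1738)²/(4 × 0.0193 × 13.8) = 0.02835; exp(−0.02835) = 0.9720.
C = 0.8964 × 0.9720 = 0.871 kg/m³.

0.871 kg/m³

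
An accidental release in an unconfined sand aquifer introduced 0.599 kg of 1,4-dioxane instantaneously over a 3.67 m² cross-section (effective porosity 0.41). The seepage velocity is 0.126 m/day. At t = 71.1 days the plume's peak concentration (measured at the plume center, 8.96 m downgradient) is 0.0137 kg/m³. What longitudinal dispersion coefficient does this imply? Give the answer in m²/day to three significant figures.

At the plume center C_max = M/(n_e·A·√(4πDt)), so D = M²/(4πt·(n_e·A·C_max)²).
n_e·A·C_max = 0.41 × 3.67 × 0.0137 = 0.02061 kg/m.
D = 0.599²/(4π × 71.1 × 0.02061²) = 0.945 m²/day.

0.945 m²/day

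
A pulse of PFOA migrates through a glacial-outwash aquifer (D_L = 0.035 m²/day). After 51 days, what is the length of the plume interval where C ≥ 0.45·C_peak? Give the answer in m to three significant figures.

The plume is Gaussian with σ = √(2Dt) = √(2 × 0.035 × 51) = 1.889 m.
C/C_peak = exp(−Δx²/(2σ²)) = 0.45 ⇒ Δx = σ·√(−2 ln 0.45) = 1.889 × 1.264 = 2.388 m.
Width = 2Δx = 4.78 m.

4.78 m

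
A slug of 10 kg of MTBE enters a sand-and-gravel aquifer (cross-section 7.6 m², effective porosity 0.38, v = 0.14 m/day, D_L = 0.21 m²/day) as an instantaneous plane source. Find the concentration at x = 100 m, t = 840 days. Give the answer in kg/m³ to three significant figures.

For an instantaneous plane source, C(x,t) = M/(n_e·A·√(4πDt)) · exp(−(x−vt)²/(4Dt)), with n_e·A the pore (flow) area.
Plume center vt = 0.14 × 840 = 117.6 m, so the well at 100 m is 17.6 m upgradient of the peak.
√(4πDt) = 47.08 m, giving peak height M/(n_e·A·√(4πDt)) = 10/(0.38 × 7.6 × 47.08) = 0.07355 kg/m³.
(x−vt)²/(4Dt) = (-17.6)²/(4 × 0.21 × 840) = 0.4390; exp(−0.4390) = 0.6447.
C = 0.07355 × 0.6447 = 0.0474 kg/m³.

0.0474 kg/m³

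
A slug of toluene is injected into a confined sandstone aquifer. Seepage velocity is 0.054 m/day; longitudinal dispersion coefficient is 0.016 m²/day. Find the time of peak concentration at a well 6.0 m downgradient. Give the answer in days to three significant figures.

For the 1D instantaneous-source solution, setting ∂C/∂t = 0 at fixed x gives v²t² + 2Dt − x² = 0, so t = (√(D² + v²x²) − D)/v².
√(D² + v²x²) = √(0.016² + 0.054² × 6.0²) = 0.3244; v² = 0.002916.
t = (0.3244 − 0.016)/0.002916 = 106 days (vs. the pure-advection estimate x/v = 111 d).

106 days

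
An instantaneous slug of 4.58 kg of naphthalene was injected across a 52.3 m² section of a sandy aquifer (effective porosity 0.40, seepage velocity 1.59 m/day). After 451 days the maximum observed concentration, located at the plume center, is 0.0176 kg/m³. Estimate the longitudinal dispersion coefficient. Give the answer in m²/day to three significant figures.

At the plume center C_max = M/(n_e·A·√(4πDt)), so D = M²/(4πt·(n_e·A·C_max)²).
n_e·A·C_max = 0.40 × 52.3 × 0.0176 = 0.3682 kg/m.
D = 4.58²/(4π × 451 × 0.3682²) = 0.0273 m²/day.

0.0273 m²/day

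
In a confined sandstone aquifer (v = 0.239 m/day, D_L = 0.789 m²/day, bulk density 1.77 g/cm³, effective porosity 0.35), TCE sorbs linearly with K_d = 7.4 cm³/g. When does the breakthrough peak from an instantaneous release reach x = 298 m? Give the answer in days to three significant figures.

Retardation factor R = 1 + ρ_b·K_d/n = 1 + 1.77 × 7.4/0.35 = 38.42.
Sorption retards both mechanisms: v_R = v/R = 0.006221 m/day, D_R = D/R = 0.02054 m²/day.
Peak time from v_R²t² + 2D_R t − x² = 0: t = (√(D_R² + v_R²x²) − D_R)/v_R².
√(D_R² + v_R²x²) = √(0.02054² + 0.006221² × 298²) = 1.854; v_R² = 3.870e-05.
t = (1.854 − 0.02054)/3.870e-05 = 47400 days.

47400 days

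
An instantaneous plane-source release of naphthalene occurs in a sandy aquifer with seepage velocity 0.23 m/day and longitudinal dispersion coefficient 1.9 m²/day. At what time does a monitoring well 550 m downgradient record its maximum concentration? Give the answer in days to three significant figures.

2360 days

For the 1D instantaneous-source solution, setting ∂C/∂t = 0 at fixed x gives v²t² + 2Dt − x² = 0, so t = (√(D² + v²x²) − D)/v².
√(D² + v²x²) = √(1.9² + 0.23² × 550²) = 126.5; v² = 0.0529.
t = (126.5 − 1.9)/0.0529 = 2360 days (vs. the pure-advection estimate x/v = 2390 d).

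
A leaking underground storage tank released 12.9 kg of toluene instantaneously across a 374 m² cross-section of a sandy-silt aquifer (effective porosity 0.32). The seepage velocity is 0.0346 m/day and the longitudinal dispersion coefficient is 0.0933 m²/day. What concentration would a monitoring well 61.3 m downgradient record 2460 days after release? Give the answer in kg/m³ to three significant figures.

0.00108 kg/m³

For an instantaneous plane source, C(x,t) = M/(n_e·A·√(4πDt)) · exp(−(x−vt)²/(4Dt)), with n_e·A the pore (flow) area.
Plume center vt = 0.0346 × 2460 = 85.116 m, so the well at 61.3 m is 23.816 m upgradient of the peak.
√(4πDt) = 53.70 m, giving peak height M/(n_e·A·√(4πDt)) = 12.9/(0.32 × 374 × 53.70) = 0.002007 kg/m³.
(x−vt)²/(4Dt) = (-23.816)²/(4 × 0.0933 × 2460) = 0.6178; exp(−0.6178) = 0.5391.
C = 0.002007 × 0.5391 = 0.00108 kg/m³.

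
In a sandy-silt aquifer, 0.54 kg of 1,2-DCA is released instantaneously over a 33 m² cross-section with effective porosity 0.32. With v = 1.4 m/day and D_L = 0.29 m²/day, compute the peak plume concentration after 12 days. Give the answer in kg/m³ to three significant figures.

The peak of an instantaneous 1D plume sits at x = vt; there the Gaussian factor is 1 and C_max = M/(n_e·A·√(4πDt)), where n_e·A is the pore area the mass is dissolved in.
√(4πDt) = √(4π × 0.29 × 12) = 6.613 m, so C_max = 0.54/(0.32 × 33 × 6.613) = 0.00773 kg/m³.

0.00773 kg/m³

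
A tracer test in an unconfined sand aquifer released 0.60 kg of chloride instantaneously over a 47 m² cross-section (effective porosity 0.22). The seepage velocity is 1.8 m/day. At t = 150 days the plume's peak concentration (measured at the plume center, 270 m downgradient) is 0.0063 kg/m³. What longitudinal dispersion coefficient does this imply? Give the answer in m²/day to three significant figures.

At the plume center C_max = M/(n_e·A·√(4πDt)), so D = M²/(4πt·(n_e·A·C_max)²).
n_e·A·C_max = 0.22 × 47 × 0.0063 = 0.06514 kg/m.
D = 0.60²/(4π × 150 × 0.06514²) = 0.0450 m²/day.

0.0450 m²/day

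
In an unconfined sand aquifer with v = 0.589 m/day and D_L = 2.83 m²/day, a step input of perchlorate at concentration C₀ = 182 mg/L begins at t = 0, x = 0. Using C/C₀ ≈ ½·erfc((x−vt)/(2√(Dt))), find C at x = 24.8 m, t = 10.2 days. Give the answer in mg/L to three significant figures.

1.22 mg/L

For a continuous step input, C/C₀ ≈ ½·erfc((x−vt)/(2√(Dt))).
vt = 0.589 × 10.2 = 6.0078 m and 2√(Dt) = 2√(2.83 × 10.2) = 10.75 m.
Argument (x−vt)/(2√(Dt)) = (24.8 − 6.0078)/10.75 = 1.748; ½·erfc(1.748) = 0.006717.
C = 182 × 0.006717 = 1.22 mg/L.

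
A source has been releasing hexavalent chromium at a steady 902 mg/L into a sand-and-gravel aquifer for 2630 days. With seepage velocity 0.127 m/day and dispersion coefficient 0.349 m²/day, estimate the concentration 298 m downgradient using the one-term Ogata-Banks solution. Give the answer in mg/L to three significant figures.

For a continuous step input, C/C₀ ≈ ½·erfc((x−vt)/(2√(Dt))).
vt = 0.127 × 2630 = 334.01 m and 2√(Dt) = 2√(0.349 × 2630) = 60.59 m.
Argument (x−vt)/(2√(Dt)) = (298 − 334.01)/60.59 = -0.5943; ½·erfc(-0.5943) = 0.7997.
C = 902 × 0.7997 = 721 mg/L.

721 mg/L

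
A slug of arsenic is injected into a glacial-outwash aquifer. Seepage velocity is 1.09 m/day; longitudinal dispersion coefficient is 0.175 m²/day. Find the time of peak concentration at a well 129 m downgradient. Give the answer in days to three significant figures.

118 days

For the 1D instantaneous-source solution, setting ∂C/∂t = 0 at fixed x gives v²t² + 2Dt − x² = 0, so t = (√(D² + v²x²) − D)/v².
√(D² + v²x²) = √(0.175² + 1.09² × 129²) = 140.6; v² = 1.1881.
t = (140.6 − 0.175)/1.1881 = 118 days (vs. the pure-advection estimate x/v = 118 d).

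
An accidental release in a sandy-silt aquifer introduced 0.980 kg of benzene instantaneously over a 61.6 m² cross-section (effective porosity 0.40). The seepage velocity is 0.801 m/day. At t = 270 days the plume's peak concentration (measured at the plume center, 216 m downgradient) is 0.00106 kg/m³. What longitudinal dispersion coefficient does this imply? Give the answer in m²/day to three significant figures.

At the plume center C_max = M/(n_e·A·√(4πDt)), so D = M²/(4πt·(n_e·A·C_max)²).
n_e·A·C_max = 0.40 × 61.6 × 0.00106 = 0.02612 kg/m.
D = 0.980²/(4π × 270 × 0.02612²) = 0.415 m²/day.

0.415 m²/day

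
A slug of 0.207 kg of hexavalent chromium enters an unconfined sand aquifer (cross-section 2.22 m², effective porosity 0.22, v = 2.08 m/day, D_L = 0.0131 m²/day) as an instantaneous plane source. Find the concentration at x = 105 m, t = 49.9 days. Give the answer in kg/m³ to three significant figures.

For an instantaneous plane source, C(x,t) = M/(n_e·A·√(4πDt)) · exp(−(x−vt)²/(4Dt)), with n_e·A the pore (flow) area.
Plume center vt = 2.08 × 49.9 = 103.792 m, so the well at 105 m is 1.208 m downgradient of the peak.
√(4πDt) = 2.866 m, giving peak height M/(n_e·A·√(4πDt)) = 0.207/(0.22 × 2.22 × 2.866) = 0.1479 kg/m³.
(x−vt)²/(4Dt) = (1.208)²/(4 × 0.0131 × 49.9) = 0.5581; exp(−0.5581) = 0.5723.
C = 0.1479 × 0.5723 = 0.0846 kg/m³.

0.0846 kg/m³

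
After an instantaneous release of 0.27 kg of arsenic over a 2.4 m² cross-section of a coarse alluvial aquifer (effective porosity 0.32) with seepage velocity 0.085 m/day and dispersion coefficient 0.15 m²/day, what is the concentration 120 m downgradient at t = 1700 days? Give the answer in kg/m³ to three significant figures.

0.00345 kg/m³

For an instantaneous plane source, C(x,t) = M/(n_e·A·√(4πDt)) · exp(−(x−vt)²/(4Dt)), with n_e·A the pore (flow) area.
Plume center vt = 0.085 × 1700 = 144.5 m, so the well at 120 m is 24.5 m upgradient of the peak.
√(4πDt) = 56.61 m, giving peak height M/(n_e·A·√(4πDt)) = 0.27/(0.32 × 2.4 × 56.61) = 0.006210 kg/m³.
(x−vt)²/(4Dt) = (-24.5)²/(4 × 0.15 × 1700) = 0.5885; exp(−0.5885) = 0.5552.
C = 0.006210 × 0.5552 = 0.00345 kg/m³.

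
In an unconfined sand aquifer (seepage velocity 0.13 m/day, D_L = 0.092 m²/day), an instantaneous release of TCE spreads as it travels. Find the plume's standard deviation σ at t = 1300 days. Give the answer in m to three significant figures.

15.5 m

Dispersive spreading gives a Gaussian with σ² = 2Dt; advection only shifts the center.
σ = √(2 × 0.092 × 1300) = 15.5 m.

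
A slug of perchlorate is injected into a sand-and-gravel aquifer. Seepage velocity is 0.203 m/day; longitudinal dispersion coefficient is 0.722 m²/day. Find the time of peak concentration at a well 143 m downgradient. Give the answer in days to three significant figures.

687 days

For the 1D instantaneous-source solution, setting ∂C/∂t = 0 at fixed x gives v²t² + 2Dt − x² = 0, so t = (√(D² + v²x²) − D)/v².
√(D² + v²x²) = √(0.722² + 0.203² × 143²) = 29.04; v² = 0.041209.
t = (29.04 − 0.722)/0.041209 = 687 days (vs. the pure-advection estimate x/v = 704 d).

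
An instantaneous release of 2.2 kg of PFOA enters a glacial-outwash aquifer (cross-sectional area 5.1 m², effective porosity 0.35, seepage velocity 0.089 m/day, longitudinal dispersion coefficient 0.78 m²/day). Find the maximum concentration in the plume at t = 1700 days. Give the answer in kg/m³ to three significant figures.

0.00955 kg/m³

The peak of an instantaneous 1D plume sits at x = vt; there the Gaussian factor is 1 and C_max = M/(n_e·A·√(4πDt)), where n_e·A is the pore area the mass is dissolved in.
√(4πDt) = √(4π × 0.78 × 1700) = 129.1 m, so C_max = 2.2/(0.35 × 5.1 × 129.1) = 0.00955 kg/m³.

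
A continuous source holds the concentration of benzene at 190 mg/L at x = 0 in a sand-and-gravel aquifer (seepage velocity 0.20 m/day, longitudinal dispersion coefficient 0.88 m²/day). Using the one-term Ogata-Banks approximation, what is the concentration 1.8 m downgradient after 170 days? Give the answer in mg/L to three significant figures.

184 mg/L

For a continuous step input, C/C₀ ≈ ½·erfc((x−vt)/(2√(Dt))).
vt = 0.20 × 170 = 34 m and 2√(Dt) = 2√(0.88 × 170) = 24.46 m.
Argument (x−vt)/(2√(Dt)) = (1.8 − 34)/24.46 = -1.316; ½·erfc(-1.316) = 0.9686.
C = 190 × 0.9686 = 184 mg/L.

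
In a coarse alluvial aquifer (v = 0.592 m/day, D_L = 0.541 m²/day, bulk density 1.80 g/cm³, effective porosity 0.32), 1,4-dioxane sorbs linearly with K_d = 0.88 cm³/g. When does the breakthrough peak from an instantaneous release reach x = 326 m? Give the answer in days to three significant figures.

Retardation factor R = 1 + ρ_b·K_d/n = 1 + 1.80 × 0.88/0.32 = 5.950.
Sorption retards both mechanisms: v_R = v/R = 0.09950 m/day, D_R = D/R = 0.09092 m²/day.
Peak time from v_R²t² + 2D_R t − x² = 0: t = (√(D_R² + v_R²x²) − D_R)/v_R².
√(D_R² + v_R²x²) = √(0.09092² + 0.09950² × 326²) = 32.44; v_R² = 0.009900.
t = (32.44 − 0.09092)/0.009900 = 3270 days.

3270 days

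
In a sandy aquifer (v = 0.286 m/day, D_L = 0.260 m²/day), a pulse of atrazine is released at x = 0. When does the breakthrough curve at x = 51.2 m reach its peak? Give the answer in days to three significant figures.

176 days

For the 1D instantaneous-source solution, setting ∂C/∂t = 0 at fixed x gives v²t² + 2Dt − x² = 0, so t = (√(D² + v²x²) − D)/v².
√(D² + v²x²) = √(0.260² + 0.286² × 51.2²) = 14.65; v² = 0.081796.
t = (14.65 − 0.260)/0.081796 = 176 days (vs. the pure-advection estimate x/v = 179 d).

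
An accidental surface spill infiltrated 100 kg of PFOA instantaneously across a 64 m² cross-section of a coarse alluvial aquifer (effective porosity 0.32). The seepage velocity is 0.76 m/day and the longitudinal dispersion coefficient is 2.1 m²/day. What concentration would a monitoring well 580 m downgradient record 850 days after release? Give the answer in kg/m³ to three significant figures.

For an instantaneous plane source, C(x,t) = M/(n_e·A·√(4πDt)) · exp(−(x−vt)²/(4Dt)), with n_e·A the pore (flow) area.
Plume center vt = 0.76 × 850 = 646 m, so the well at 580 m is 66 m upgradient of the peak.
√(4πDt) = 149.8 m, giving peak height M/(n_e·A·√(4πDt)) = 100/(0.32 × 64 × 149.8) = 0.03260 kg/m³.
(x−vt)²/(4Dt) = (-66)²/(4 × 2.1 × 850) = 0.6101; exp(−0.6101) = 0.5433.
C = 0.03260 × 0.5433 = 0.0177 kg/m³.

0.0177 kg/m³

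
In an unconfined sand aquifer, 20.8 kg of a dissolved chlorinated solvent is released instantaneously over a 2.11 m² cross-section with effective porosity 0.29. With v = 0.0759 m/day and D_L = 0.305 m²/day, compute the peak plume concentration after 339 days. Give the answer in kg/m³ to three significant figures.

The peak of an instantaneous 1D plume sits at x = vt; there the Gaussian factor is 1 and C_max = M/(n_e·A·√(4πDt)), where n_e·A is the pore area the mass is dissolved in.
√(4πDt) = √(4π × 0.305 × 339) = 36.05 m, so C_max = 20.8/(0.29 × 2.11 × 36.05) = 0.943 kg/m³.

0.943 kg/m³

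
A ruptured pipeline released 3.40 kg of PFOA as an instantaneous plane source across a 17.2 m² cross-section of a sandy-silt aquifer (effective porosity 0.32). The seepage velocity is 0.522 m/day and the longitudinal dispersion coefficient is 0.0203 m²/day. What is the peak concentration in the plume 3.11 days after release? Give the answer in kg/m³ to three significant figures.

The peak of an instantaneous 1D plume sits at x = vt; there the Gaussian factor is 1 and C_max = M/(n_e·A·√(4πDt)), where n_e·A is the pore area the mass is dissolved in.
√(4πDt) = √(4π × 0.0203 × 3.11) = 0.8907 m, so C_max = 3.40/(0.32 × 17.2 × 0.8907) = 0.694 kg/m³.

0.694 kg/m³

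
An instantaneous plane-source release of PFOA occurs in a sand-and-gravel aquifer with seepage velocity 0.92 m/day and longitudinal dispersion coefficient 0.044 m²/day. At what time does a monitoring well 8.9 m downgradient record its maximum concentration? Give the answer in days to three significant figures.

For the 1D instantaneous-source solution, setting ∂C/∂t = 0 at fixed x gives v²t² + 2Dt − x² = 0, so t = (√(D² + v²x²) − D)/v².
√(D² + v²x²) = √(0.044² + 0.92² × 8.9²) = 8.188; v² = 0.8464.
t = (8.188 − 0.044)/0.8464 = 9.62 days (vs. the pure-advection estimate x/v = 9.67 d).

9.62 days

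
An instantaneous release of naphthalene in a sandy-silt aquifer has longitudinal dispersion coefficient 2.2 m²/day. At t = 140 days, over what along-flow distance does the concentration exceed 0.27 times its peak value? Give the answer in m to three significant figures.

The plume is Gaussian with σ = √(2Dt) = √(2 × 2.2 × 140) = 24.82 m.
C/C_peak = exp(−Δx²/(2σ²)) = 0.27 ⇒ Δx = σ·√(−2 ln 0.27) = 24.82 × 1.618 = 40.16 m.
Width = 2Δx = 80.3 m.

80.3 m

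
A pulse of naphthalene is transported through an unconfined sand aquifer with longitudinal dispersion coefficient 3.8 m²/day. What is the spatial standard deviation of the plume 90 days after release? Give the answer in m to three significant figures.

Dispersive spreading gives a Gaussian with σ² = 2Dt; advection only shifts the center.
σ = √(2 × 3.8 × 90) = 26.2 m.

26.2 m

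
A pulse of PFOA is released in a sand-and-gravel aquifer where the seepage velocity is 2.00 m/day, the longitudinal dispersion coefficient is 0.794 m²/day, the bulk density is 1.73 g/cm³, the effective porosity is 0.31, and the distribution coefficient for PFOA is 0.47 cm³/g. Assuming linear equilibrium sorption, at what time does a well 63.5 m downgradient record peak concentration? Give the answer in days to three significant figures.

114 days

Retardation factor R = 1 + ρ_b·K_d/n = 1 + 1.73 × 0.47/0.31 = 3.623.
Sorption retards both mechanisms: v_R = v/R = 0.5520 m/day, D_R = D/R = 0.2192 m²/day.
Peak time from v_R²t² + 2D_R t − x² = 0: t = (√(D_R² + v_R²x²) − D_R)/v_R².
√(D_R² + v_R²x²) = √(0.2192² + 0.5520² × 63.5²) = 35.05; v_R² = 0.3047.
t = (35.05 − 0.2192)/0.3047 = 114 days.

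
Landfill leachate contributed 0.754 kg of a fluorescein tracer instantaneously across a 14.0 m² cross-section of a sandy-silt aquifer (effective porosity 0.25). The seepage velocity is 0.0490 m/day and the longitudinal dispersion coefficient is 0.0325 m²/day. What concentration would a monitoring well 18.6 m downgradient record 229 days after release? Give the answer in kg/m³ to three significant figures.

0.00358 kg/m³

For an instantaneous plane source, C(x,t) = M/(n_e·A·√(4πDt)) · exp(−(x−vt)²/(4Dt)), with n_e·A the pore (flow) area.
Plume center vt = 0.0490 × 229 = 11.221 m, so the well at 18.6 m is 7.379 m downgradient of the peak.
√(4πDt) = 9.671 m, giving peak height M/(n_e·A·√(4πDt)) = 0.754/(0.25 × 14.0 × 9.671) = 0.02228 kg/m³.
(x−vt)²/(4Dt) = (7.379)²/(4 × 0.0325 × 229) = 1.829; exp(−1.829) = 0.1606.
C = 0.02228 × 0.1606 = 0.00358 kg/m³.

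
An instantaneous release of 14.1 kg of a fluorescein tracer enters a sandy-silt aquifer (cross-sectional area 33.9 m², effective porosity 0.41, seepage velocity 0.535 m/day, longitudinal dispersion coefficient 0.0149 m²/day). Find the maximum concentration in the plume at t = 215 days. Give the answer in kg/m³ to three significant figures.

The peak of an instantaneous 1D plume sits at x = vt; there the Gaussian factor is 1 and C_max = M/(n_e·A·√(4πDt)), where n_e·A is the pore area the mass is dissolved in.
√(4πDt) = √(4π × 0.0149 × 215) = 6.345 m, so C_max = 14.1/(0.41 × 33.9 × 6.345) = 0.160 kg/m³.

0.160 kg/m³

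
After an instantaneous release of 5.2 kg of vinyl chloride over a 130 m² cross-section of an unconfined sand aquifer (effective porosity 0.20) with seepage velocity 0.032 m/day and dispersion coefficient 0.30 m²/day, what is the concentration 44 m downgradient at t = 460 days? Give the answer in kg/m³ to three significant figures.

For an instantaneous plane source, C(x,t) = M/(n_e·A·√(4πDt)) · exp(−(x−vt)²/(4Dt)), with n_e·A the pore (flow) area.
Plume center vt = 0.032 × 460 = 14.72 m, so the well at 44 m is 29.28 m downgradient of the peak.
√(4πDt) = 41.64 m, giving peak height M/(n_e·A·√(4πDt)) = 5.2/(0.20 × 130 × 41.64) = 0.004803 kg/m³.
(x−vt)²/(4Dt) = (29.28)²/(4 × 0.30 × 460) = 1.553; exp(−1.553) = 0.2116.
C = 0.004803 × 0.2116 = 0.00102 kg/m³.

0.00102 kg/m³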